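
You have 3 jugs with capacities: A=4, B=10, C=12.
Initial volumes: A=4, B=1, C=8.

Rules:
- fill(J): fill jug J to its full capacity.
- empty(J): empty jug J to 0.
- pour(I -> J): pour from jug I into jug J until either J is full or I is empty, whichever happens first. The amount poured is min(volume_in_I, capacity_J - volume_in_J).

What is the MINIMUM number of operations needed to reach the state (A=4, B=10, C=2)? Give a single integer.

Answer: 3

Derivation:
BFS from (A=4, B=1, C=8). One shortest path:
  1. empty(B) -> (A=4 B=0 C=8)
  2. fill(C) -> (A=4 B=0 C=12)
  3. pour(C -> B) -> (A=4 B=10 C=2)
Reached target in 3 moves.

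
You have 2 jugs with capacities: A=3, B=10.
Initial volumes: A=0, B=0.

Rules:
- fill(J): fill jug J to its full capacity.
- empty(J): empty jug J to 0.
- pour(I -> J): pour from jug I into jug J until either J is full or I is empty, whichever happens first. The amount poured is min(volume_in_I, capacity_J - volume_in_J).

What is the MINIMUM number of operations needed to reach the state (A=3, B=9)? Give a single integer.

BFS from (A=0, B=0). One shortest path:
  1. fill(A) -> (A=3 B=0)
  2. pour(A -> B) -> (A=0 B=3)
  3. fill(A) -> (A=3 B=3)
  4. pour(A -> B) -> (A=0 B=6)
  5. fill(A) -> (A=3 B=6)
  6. pour(A -> B) -> (A=0 B=9)
  7. fill(A) -> (A=3 B=9)
Reached target in 7 moves.

Answer: 7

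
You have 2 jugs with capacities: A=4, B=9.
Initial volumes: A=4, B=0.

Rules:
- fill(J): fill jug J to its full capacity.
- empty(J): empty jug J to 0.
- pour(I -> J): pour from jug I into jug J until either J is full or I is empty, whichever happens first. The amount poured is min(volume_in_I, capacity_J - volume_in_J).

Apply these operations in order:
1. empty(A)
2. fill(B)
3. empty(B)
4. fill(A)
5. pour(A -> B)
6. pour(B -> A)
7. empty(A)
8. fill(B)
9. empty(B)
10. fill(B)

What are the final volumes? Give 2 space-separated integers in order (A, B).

Step 1: empty(A) -> (A=0 B=0)
Step 2: fill(B) -> (A=0 B=9)
Step 3: empty(B) -> (A=0 B=0)
Step 4: fill(A) -> (A=4 B=0)
Step 5: pour(A -> B) -> (A=0 B=4)
Step 6: pour(B -> A) -> (A=4 B=0)
Step 7: empty(A) -> (A=0 B=0)
Step 8: fill(B) -> (A=0 B=9)
Step 9: empty(B) -> (A=0 B=0)
Step 10: fill(B) -> (A=0 B=9)

Answer: 0 9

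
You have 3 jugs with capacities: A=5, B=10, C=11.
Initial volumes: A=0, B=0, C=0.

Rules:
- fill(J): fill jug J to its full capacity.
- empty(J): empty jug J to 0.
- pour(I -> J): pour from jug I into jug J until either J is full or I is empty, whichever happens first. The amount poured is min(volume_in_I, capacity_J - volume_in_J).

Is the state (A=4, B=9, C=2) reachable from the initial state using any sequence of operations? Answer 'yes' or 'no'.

BFS explored all 432 reachable states.
Reachable set includes: (0,0,0), (0,0,1), (0,0,2), (0,0,3), (0,0,4), (0,0,5), (0,0,6), (0,0,7), (0,0,8), (0,0,9), (0,0,10), (0,0,11) ...
Target (A=4, B=9, C=2) not in reachable set → no.

Answer: no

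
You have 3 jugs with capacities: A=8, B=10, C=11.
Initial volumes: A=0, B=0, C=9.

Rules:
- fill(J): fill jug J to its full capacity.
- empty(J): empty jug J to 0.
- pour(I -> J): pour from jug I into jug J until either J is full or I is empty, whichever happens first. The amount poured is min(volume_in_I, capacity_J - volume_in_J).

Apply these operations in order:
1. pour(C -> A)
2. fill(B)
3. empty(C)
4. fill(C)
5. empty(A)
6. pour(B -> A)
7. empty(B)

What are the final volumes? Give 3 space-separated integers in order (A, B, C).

Answer: 8 0 11

Derivation:
Step 1: pour(C -> A) -> (A=8 B=0 C=1)
Step 2: fill(B) -> (A=8 B=10 C=1)
Step 3: empty(C) -> (A=8 B=10 C=0)
Step 4: fill(C) -> (A=8 B=10 C=11)
Step 5: empty(A) -> (A=0 B=10 C=11)
Step 6: pour(B -> A) -> (A=8 B=2 C=11)
Step 7: empty(B) -> (A=8 B=0 C=11)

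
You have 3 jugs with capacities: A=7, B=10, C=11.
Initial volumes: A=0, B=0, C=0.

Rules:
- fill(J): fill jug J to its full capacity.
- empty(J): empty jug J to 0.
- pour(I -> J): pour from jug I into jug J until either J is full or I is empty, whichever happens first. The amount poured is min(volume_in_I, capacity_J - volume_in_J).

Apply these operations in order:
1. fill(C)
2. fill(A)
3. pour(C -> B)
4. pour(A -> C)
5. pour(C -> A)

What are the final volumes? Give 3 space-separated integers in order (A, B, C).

Answer: 7 10 1

Derivation:
Step 1: fill(C) -> (A=0 B=0 C=11)
Step 2: fill(A) -> (A=7 B=0 C=11)
Step 3: pour(C -> B) -> (A=7 B=10 C=1)
Step 4: pour(A -> C) -> (A=0 B=10 C=8)
Step 5: pour(C -> A) -> (A=7 B=10 C=1)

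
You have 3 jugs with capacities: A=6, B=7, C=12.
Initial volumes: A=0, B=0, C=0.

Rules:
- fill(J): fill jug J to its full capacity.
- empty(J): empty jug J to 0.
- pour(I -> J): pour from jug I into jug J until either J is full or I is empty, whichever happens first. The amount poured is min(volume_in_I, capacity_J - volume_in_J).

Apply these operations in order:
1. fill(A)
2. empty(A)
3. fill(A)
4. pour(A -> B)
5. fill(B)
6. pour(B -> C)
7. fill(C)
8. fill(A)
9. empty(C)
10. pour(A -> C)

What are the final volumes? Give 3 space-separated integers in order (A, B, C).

Answer: 0 0 6

Derivation:
Step 1: fill(A) -> (A=6 B=0 C=0)
Step 2: empty(A) -> (A=0 B=0 C=0)
Step 3: fill(A) -> (A=6 B=0 C=0)
Step 4: pour(A -> B) -> (A=0 B=6 C=0)
Step 5: fill(B) -> (A=0 B=7 C=0)
Step 6: pour(B -> C) -> (A=0 B=0 C=7)
Step 7: fill(C) -> (A=0 B=0 C=12)
Step 8: fill(A) -> (A=6 B=0 C=12)
Step 9: empty(C) -> (A=6 B=0 C=0)
Step 10: pour(A -> C) -> (A=0 B=0 C=6)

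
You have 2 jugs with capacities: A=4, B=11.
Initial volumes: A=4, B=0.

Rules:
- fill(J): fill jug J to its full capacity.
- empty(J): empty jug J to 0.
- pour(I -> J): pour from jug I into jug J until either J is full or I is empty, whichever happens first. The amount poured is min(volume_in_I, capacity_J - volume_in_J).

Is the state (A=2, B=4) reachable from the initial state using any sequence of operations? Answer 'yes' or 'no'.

Answer: no

Derivation:
BFS explored all 30 reachable states.
Reachable set includes: (0,0), (0,1), (0,2), (0,3), (0,4), (0,5), (0,6), (0,7), (0,8), (0,9), (0,10), (0,11) ...
Target (A=2, B=4) not in reachable set → no.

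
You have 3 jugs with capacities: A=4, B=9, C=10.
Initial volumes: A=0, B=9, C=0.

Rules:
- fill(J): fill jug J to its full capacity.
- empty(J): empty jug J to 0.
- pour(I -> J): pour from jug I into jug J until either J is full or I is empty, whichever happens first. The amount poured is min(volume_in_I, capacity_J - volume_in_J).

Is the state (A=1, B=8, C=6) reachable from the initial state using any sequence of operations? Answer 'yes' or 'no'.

BFS explored all 334 reachable states.
Reachable set includes: (0,0,0), (0,0,1), (0,0,2), (0,0,3), (0,0,4), (0,0,5), (0,0,6), (0,0,7), (0,0,8), (0,0,9), (0,0,10), (0,1,0) ...
Target (A=1, B=8, C=6) not in reachable set → no.

Answer: no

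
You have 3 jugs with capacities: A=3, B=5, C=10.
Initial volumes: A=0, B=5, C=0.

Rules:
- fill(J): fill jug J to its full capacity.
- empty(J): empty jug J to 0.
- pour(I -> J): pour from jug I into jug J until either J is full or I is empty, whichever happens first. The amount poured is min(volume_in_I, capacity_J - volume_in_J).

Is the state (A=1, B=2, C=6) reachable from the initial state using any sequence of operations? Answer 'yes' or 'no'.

BFS explored all 192 reachable states.
Reachable set includes: (0,0,0), (0,0,1), (0,0,2), (0,0,3), (0,0,4), (0,0,5), (0,0,6), (0,0,7), (0,0,8), (0,0,9), (0,0,10), (0,1,0) ...
Target (A=1, B=2, C=6) not in reachable set → no.

Answer: no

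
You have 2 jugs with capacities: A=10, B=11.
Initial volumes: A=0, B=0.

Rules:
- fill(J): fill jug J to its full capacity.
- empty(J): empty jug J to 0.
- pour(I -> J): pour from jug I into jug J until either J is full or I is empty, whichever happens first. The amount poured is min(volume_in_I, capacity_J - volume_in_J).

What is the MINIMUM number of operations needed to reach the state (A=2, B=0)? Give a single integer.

Answer: 8

Derivation:
BFS from (A=0, B=0). One shortest path:
  1. fill(B) -> (A=0 B=11)
  2. pour(B -> A) -> (A=10 B=1)
  3. empty(A) -> (A=0 B=1)
  4. pour(B -> A) -> (A=1 B=0)
  5. fill(B) -> (A=1 B=11)
  6. pour(B -> A) -> (A=10 B=2)
  7. empty(A) -> (A=0 B=2)
  8. pour(B -> A) -> (A=2 B=0)
Reached target in 8 moves.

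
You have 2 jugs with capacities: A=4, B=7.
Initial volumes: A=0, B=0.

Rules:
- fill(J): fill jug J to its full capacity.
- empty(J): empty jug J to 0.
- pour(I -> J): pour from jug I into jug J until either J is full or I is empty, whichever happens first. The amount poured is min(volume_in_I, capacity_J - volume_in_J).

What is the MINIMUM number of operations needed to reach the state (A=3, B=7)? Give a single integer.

BFS from (A=0, B=0). One shortest path:
  1. fill(B) -> (A=0 B=7)
  2. pour(B -> A) -> (A=4 B=3)
  3. empty(A) -> (A=0 B=3)
  4. pour(B -> A) -> (A=3 B=0)
  5. fill(B) -> (A=3 B=7)
Reached target in 5 moves.

Answer: 5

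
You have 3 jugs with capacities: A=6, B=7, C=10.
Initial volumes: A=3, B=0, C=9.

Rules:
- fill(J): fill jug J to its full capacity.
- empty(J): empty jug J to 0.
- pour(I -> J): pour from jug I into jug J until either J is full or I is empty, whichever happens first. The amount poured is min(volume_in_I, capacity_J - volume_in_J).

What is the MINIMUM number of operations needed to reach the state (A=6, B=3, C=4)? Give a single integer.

Answer: 3

Derivation:
BFS from (A=3, B=0, C=9). One shortest path:
  1. fill(C) -> (A=3 B=0 C=10)
  2. pour(A -> B) -> (A=0 B=3 C=10)
  3. pour(C -> A) -> (A=6 B=3 C=4)
Reached target in 3 moves.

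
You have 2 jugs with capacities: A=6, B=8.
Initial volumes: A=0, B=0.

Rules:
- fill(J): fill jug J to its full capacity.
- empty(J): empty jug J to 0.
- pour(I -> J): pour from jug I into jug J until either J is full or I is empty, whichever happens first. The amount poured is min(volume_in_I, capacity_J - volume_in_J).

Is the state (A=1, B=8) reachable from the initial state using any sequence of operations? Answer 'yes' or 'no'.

BFS explored all 14 reachable states.
Reachable set includes: (0,0), (0,2), (0,4), (0,6), (0,8), (2,0), (2,8), (4,0), (4,8), (6,0), (6,2), (6,4) ...
Target (A=1, B=8) not in reachable set → no.

Answer: no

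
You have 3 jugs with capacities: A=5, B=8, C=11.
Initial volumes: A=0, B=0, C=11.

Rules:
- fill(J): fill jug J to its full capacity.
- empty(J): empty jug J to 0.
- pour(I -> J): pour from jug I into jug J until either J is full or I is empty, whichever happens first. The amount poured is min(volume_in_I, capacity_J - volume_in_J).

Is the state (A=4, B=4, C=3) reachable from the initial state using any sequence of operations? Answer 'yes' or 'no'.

Answer: no

Derivation:
BFS explored all 368 reachable states.
Reachable set includes: (0,0,0), (0,0,1), (0,0,2), (0,0,3), (0,0,4), (0,0,5), (0,0,6), (0,0,7), (0,0,8), (0,0,9), (0,0,10), (0,0,11) ...
Target (A=4, B=4, C=3) not in reachable set → no.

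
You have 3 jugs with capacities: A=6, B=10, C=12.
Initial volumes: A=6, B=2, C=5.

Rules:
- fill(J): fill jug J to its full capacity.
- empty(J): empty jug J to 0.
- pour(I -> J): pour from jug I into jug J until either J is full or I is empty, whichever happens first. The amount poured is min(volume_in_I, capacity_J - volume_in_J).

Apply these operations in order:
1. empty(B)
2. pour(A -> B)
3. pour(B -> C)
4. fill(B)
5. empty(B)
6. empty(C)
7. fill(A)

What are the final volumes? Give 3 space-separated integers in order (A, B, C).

Step 1: empty(B) -> (A=6 B=0 C=5)
Step 2: pour(A -> B) -> (A=0 B=6 C=5)
Step 3: pour(B -> C) -> (A=0 B=0 C=11)
Step 4: fill(B) -> (A=0 B=10 C=11)
Step 5: empty(B) -> (A=0 B=0 C=11)
Step 6: empty(C) -> (A=0 B=0 C=0)
Step 7: fill(A) -> (A=6 B=0 C=0)

Answer: 6 0 0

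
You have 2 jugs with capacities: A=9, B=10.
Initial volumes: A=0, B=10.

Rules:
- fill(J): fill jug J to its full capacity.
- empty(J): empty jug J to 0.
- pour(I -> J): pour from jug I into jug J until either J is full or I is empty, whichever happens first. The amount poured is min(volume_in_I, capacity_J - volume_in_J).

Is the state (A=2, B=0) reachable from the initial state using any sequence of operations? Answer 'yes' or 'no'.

Answer: yes

Derivation:
BFS from (A=0, B=10):
  1. pour(B -> A) -> (A=9 B=1)
  2. empty(A) -> (A=0 B=1)
  3. pour(B -> A) -> (A=1 B=0)
  4. fill(B) -> (A=1 B=10)
  5. pour(B -> A) -> (A=9 B=2)
  6. empty(A) -> (A=0 B=2)
  7. pour(B -> A) -> (A=2 B=0)
Target reached → yes.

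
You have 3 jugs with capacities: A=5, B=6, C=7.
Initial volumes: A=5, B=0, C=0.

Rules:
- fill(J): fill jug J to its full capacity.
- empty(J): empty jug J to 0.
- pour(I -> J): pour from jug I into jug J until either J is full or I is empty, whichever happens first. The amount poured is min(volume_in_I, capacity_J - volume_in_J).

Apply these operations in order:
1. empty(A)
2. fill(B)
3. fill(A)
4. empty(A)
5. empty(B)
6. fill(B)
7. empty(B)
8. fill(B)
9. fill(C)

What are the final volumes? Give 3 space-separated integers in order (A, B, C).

Step 1: empty(A) -> (A=0 B=0 C=0)
Step 2: fill(B) -> (A=0 B=6 C=0)
Step 3: fill(A) -> (A=5 B=6 C=0)
Step 4: empty(A) -> (A=0 B=6 C=0)
Step 5: empty(B) -> (A=0 B=0 C=0)
Step 6: fill(B) -> (A=0 B=6 C=0)
Step 7: empty(B) -> (A=0 B=0 C=0)
Step 8: fill(B) -> (A=0 B=6 C=0)
Step 9: fill(C) -> (A=0 B=6 C=7)

Answer: 0 6 7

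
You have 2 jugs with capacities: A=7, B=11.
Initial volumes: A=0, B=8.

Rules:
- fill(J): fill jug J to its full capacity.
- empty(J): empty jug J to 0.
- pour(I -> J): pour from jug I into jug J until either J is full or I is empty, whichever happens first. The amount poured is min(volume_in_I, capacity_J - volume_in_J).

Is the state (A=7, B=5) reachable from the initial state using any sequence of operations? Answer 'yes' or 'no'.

BFS from (A=0, B=8):
  1. pour(B -> A) -> (A=7 B=1)
  2. empty(A) -> (A=0 B=1)
  3. pour(B -> A) -> (A=1 B=0)
  4. fill(B) -> (A=1 B=11)
  5. pour(B -> A) -> (A=7 B=5)
Target reached → yes.

Answer: yes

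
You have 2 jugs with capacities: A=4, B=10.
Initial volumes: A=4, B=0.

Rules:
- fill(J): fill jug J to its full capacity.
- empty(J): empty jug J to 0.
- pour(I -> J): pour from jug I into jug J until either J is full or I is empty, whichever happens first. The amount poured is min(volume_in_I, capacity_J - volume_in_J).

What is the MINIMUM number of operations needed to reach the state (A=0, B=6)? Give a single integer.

BFS from (A=4, B=0). One shortest path:
  1. empty(A) -> (A=0 B=0)
  2. fill(B) -> (A=0 B=10)
  3. pour(B -> A) -> (A=4 B=6)
  4. empty(A) -> (A=0 B=6)
Reached target in 4 moves.

Answer: 4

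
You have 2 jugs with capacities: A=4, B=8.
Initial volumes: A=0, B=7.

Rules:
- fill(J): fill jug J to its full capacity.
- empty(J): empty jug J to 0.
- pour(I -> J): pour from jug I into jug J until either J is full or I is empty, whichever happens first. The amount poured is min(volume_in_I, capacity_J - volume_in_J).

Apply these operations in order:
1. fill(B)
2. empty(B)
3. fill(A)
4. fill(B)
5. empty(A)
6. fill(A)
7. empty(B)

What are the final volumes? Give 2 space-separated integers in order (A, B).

Answer: 4 0

Derivation:
Step 1: fill(B) -> (A=0 B=8)
Step 2: empty(B) -> (A=0 B=0)
Step 3: fill(A) -> (A=4 B=0)
Step 4: fill(B) -> (A=4 B=8)
Step 5: empty(A) -> (A=0 B=8)
Step 6: fill(A) -> (A=4 B=8)
Step 7: empty(B) -> (A=4 B=0)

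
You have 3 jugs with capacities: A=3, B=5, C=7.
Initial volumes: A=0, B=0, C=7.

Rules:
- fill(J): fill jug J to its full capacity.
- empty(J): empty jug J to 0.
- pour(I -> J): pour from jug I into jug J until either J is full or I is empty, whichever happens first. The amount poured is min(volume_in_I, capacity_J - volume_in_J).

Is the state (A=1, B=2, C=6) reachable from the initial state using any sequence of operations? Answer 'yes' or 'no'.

BFS explored all 144 reachable states.
Reachable set includes: (0,0,0), (0,0,1), (0,0,2), (0,0,3), (0,0,4), (0,0,5), (0,0,6), (0,0,7), (0,1,0), (0,1,1), (0,1,2), (0,1,3) ...
Target (A=1, B=2, C=6) not in reachable set → no.

Answer: no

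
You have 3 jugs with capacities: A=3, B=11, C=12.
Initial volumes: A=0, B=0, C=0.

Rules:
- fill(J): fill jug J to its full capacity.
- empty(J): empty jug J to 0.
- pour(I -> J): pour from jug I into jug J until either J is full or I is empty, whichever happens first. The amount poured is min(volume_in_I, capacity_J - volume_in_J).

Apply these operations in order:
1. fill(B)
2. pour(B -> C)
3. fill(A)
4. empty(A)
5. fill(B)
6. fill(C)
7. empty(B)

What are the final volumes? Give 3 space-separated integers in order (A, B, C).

Step 1: fill(B) -> (A=0 B=11 C=0)
Step 2: pour(B -> C) -> (A=0 B=0 C=11)
Step 3: fill(A) -> (A=3 B=0 C=11)
Step 4: empty(A) -> (A=0 B=0 C=11)
Step 5: fill(B) -> (A=0 B=11 C=11)
Step 6: fill(C) -> (A=0 B=11 C=12)
Step 7: empty(B) -> (A=0 B=0 C=12)

Answer: 0 0 12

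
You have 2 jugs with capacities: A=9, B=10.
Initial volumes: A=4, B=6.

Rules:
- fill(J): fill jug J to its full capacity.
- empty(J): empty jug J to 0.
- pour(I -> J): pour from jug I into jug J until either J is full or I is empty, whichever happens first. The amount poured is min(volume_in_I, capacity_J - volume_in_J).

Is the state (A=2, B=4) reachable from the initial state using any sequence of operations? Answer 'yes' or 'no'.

Answer: no

Derivation:
BFS explored all 39 reachable states.
Reachable set includes: (0,0), (0,1), (0,2), (0,3), (0,4), (0,5), (0,6), (0,7), (0,8), (0,9), (0,10), (1,0) ...
Target (A=2, B=4) not in reachable set → no.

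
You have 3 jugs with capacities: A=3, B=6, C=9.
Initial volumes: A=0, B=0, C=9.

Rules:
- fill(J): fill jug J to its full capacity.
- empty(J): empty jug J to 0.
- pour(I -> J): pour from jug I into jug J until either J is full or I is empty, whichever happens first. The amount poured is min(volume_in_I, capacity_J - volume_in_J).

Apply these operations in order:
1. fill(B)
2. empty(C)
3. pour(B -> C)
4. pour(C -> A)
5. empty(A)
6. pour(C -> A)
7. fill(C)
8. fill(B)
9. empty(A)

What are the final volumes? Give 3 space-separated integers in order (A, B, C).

Step 1: fill(B) -> (A=0 B=6 C=9)
Step 2: empty(C) -> (A=0 B=6 C=0)
Step 3: pour(B -> C) -> (A=0 B=0 C=6)
Step 4: pour(C -> A) -> (A=3 B=0 C=3)
Step 5: empty(A) -> (A=0 B=0 C=3)
Step 6: pour(C -> A) -> (A=3 B=0 C=0)
Step 7: fill(C) -> (A=3 B=0 C=9)
Step 8: fill(B) -> (A=3 B=6 C=9)
Step 9: empty(A) -> (A=0 B=6 C=9)

Answer: 0 6 9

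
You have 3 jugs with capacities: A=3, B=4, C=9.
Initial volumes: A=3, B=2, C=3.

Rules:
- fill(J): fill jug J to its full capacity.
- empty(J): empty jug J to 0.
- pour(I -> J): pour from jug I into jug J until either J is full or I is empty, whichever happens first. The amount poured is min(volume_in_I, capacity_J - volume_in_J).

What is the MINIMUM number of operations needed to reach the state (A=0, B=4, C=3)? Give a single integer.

BFS from (A=3, B=2, C=3). One shortest path:
  1. empty(A) -> (A=0 B=2 C=3)
  2. fill(B) -> (A=0 B=4 C=3)
Reached target in 2 moves.

Answer: 2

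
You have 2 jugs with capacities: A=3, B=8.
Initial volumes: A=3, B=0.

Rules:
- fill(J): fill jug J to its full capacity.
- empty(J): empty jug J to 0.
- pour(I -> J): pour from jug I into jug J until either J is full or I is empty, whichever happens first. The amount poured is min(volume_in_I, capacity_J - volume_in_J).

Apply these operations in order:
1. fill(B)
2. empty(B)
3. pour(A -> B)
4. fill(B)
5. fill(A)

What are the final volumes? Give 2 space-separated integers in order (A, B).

Step 1: fill(B) -> (A=3 B=8)
Step 2: empty(B) -> (A=3 B=0)
Step 3: pour(A -> B) -> (A=0 B=3)
Step 4: fill(B) -> (A=0 B=8)
Step 5: fill(A) -> (A=3 B=8)

Answer: 3 8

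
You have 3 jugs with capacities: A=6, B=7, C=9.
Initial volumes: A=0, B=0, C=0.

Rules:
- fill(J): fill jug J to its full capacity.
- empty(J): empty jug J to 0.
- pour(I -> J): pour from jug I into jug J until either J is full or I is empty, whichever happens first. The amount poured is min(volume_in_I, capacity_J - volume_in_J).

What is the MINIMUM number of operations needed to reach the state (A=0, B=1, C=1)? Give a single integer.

BFS from (A=0, B=0, C=0). One shortest path:
  1. fill(B) -> (A=0 B=7 C=0)
  2. pour(B -> A) -> (A=6 B=1 C=0)
  3. empty(A) -> (A=0 B=1 C=0)
  4. pour(B -> C) -> (A=0 B=0 C=1)
  5. fill(B) -> (A=0 B=7 C=1)
  6. pour(B -> A) -> (A=6 B=1 C=1)
  7. empty(A) -> (A=0 B=1 C=1)
Reached target in 7 moves.

Answer: 7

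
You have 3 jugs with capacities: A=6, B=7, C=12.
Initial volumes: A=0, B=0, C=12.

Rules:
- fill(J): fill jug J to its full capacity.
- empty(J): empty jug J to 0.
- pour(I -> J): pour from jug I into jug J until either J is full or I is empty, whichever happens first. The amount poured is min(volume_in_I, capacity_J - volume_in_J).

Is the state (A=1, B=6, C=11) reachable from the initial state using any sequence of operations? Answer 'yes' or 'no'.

BFS explored all 398 reachable states.
Reachable set includes: (0,0,0), (0,0,1), (0,0,2), (0,0,3), (0,0,4), (0,0,5), (0,0,6), (0,0,7), (0,0,8), (0,0,9), (0,0,10), (0,0,11) ...
Target (A=1, B=6, C=11) not in reachable set → no.

Answer: no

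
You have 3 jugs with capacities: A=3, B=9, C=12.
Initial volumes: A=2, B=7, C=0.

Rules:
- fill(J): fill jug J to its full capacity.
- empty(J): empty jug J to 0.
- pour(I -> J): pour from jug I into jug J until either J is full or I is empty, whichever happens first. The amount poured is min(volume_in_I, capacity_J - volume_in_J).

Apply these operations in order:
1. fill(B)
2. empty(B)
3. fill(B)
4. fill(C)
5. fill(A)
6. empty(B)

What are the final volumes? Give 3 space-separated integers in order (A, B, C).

Step 1: fill(B) -> (A=2 B=9 C=0)
Step 2: empty(B) -> (A=2 B=0 C=0)
Step 3: fill(B) -> (A=2 B=9 C=0)
Step 4: fill(C) -> (A=2 B=9 C=12)
Step 5: fill(A) -> (A=3 B=9 C=12)
Step 6: empty(B) -> (A=3 B=0 C=12)

Answer: 3 0 12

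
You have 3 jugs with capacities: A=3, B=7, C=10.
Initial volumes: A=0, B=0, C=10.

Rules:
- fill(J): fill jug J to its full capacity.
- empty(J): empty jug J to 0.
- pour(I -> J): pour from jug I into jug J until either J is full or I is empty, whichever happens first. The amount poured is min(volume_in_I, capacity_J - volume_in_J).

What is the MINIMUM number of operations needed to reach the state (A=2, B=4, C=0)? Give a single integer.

Answer: 8

Derivation:
BFS from (A=0, B=0, C=10). One shortest path:
  1. fill(A) -> (A=3 B=0 C=10)
  2. pour(A -> B) -> (A=0 B=3 C=10)
  3. fill(A) -> (A=3 B=3 C=10)
  4. pour(A -> B) -> (A=0 B=6 C=10)
  5. pour(C -> A) -> (A=3 B=6 C=7)
  6. pour(A -> B) -> (A=2 B=7 C=7)
  7. pour(B -> C) -> (A=2 B=4 C=10)
  8. empty(C) -> (A=2 B=4 C=0)
Reached target in 8 moves.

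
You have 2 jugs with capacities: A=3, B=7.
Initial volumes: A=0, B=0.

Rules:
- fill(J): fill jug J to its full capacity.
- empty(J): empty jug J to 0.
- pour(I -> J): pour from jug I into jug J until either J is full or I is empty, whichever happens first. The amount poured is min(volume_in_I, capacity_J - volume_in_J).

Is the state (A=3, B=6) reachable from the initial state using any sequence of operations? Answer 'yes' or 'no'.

Answer: yes

Derivation:
BFS from (A=0, B=0):
  1. fill(A) -> (A=3 B=0)
  2. pour(A -> B) -> (A=0 B=3)
  3. fill(A) -> (A=3 B=3)
  4. pour(A -> B) -> (A=0 B=6)
  5. fill(A) -> (A=3 B=6)
Target reached → yes.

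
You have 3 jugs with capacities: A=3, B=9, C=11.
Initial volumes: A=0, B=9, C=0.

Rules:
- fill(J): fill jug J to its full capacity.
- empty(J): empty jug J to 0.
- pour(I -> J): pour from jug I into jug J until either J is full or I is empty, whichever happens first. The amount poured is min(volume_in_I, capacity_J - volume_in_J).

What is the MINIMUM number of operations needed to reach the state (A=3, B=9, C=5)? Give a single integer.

BFS from (A=0, B=9, C=0). One shortest path:
  1. fill(C) -> (A=0 B=9 C=11)
  2. pour(C -> A) -> (A=3 B=9 C=8)
  3. empty(A) -> (A=0 B=9 C=8)
  4. pour(C -> A) -> (A=3 B=9 C=5)
Reached target in 4 moves.

Answer: 4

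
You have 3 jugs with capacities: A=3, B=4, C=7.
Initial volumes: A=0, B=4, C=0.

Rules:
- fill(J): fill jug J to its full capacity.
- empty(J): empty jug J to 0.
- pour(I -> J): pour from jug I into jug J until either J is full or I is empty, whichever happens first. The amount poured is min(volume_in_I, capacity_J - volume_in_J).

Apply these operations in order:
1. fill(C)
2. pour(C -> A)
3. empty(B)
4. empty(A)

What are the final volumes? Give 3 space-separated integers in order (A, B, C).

Answer: 0 0 4

Derivation:
Step 1: fill(C) -> (A=0 B=4 C=7)
Step 2: pour(C -> A) -> (A=3 B=4 C=4)
Step 3: empty(B) -> (A=3 B=0 C=4)
Step 4: empty(A) -> (A=0 B=0 C=4)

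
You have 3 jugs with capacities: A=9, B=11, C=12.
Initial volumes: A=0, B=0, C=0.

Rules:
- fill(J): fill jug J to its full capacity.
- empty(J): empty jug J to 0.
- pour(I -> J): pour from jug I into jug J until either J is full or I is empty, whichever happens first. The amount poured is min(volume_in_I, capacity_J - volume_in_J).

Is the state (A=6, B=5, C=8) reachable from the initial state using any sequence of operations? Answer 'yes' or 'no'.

Answer: no

Derivation:
BFS explored all 680 reachable states.
Reachable set includes: (0,0,0), (0,0,1), (0,0,2), (0,0,3), (0,0,4), (0,0,5), (0,0,6), (0,0,7), (0,0,8), (0,0,9), (0,0,10), (0,0,11) ...
Target (A=6, B=5, C=8) not in reachable set → no.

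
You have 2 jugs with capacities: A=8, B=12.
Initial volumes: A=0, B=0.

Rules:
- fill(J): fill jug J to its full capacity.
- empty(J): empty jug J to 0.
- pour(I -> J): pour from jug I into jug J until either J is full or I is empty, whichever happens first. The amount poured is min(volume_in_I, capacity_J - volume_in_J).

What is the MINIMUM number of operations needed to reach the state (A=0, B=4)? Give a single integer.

Answer: 3

Derivation:
BFS from (A=0, B=0). One shortest path:
  1. fill(B) -> (A=0 B=12)
  2. pour(B -> A) -> (A=8 B=4)
  3. empty(A) -> (A=0 B=4)
Reached target in 3 moves.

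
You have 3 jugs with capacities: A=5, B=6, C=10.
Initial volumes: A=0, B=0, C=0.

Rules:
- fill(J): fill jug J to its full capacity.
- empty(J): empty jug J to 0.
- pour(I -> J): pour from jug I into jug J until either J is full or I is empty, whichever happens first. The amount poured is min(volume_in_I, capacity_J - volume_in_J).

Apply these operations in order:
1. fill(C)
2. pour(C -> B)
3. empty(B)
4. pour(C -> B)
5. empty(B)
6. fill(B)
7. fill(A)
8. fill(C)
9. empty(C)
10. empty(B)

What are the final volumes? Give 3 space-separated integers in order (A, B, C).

Step 1: fill(C) -> (A=0 B=0 C=10)
Step 2: pour(C -> B) -> (A=0 B=6 C=4)
Step 3: empty(B) -> (A=0 B=0 C=4)
Step 4: pour(C -> B) -> (A=0 B=4 C=0)
Step 5: empty(B) -> (A=0 B=0 C=0)
Step 6: fill(B) -> (A=0 B=6 C=0)
Step 7: fill(A) -> (A=5 B=6 C=0)
Step 8: fill(C) -> (A=5 B=6 C=10)
Step 9: empty(C) -> (A=5 B=6 C=0)
Step 10: empty(B) -> (A=5 B=0 C=0)

Answer: 5 0 0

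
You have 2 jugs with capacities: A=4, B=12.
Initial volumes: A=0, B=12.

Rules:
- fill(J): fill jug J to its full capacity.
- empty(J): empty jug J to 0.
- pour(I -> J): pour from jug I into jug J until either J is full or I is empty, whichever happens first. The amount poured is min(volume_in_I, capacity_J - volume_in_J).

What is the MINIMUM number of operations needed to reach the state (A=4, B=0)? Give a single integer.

BFS from (A=0, B=12). One shortest path:
  1. fill(A) -> (A=4 B=12)
  2. empty(B) -> (A=4 B=0)
Reached target in 2 moves.

Answer: 2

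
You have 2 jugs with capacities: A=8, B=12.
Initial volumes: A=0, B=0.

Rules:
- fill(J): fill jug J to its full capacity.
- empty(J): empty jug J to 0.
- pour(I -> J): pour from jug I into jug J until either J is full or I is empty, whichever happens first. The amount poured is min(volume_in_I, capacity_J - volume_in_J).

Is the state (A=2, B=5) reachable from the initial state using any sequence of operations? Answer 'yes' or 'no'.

BFS explored all 10 reachable states.
Reachable set includes: (0,0), (0,4), (0,8), (0,12), (4,0), (4,12), (8,0), (8,4), (8,8), (8,12)
Target (A=2, B=5) not in reachable set → no.

Answer: no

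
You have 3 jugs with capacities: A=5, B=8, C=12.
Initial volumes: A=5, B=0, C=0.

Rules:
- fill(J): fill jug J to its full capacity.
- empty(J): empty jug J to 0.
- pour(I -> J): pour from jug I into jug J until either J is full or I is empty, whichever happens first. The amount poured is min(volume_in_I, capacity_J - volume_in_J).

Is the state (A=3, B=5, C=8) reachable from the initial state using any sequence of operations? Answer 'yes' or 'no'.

BFS explored all 394 reachable states.
Reachable set includes: (0,0,0), (0,0,1), (0,0,2), (0,0,3), (0,0,4), (0,0,5), (0,0,6), (0,0,7), (0,0,8), (0,0,9), (0,0,10), (0,0,11) ...
Target (A=3, B=5, C=8) not in reachable set → no.

Answer: no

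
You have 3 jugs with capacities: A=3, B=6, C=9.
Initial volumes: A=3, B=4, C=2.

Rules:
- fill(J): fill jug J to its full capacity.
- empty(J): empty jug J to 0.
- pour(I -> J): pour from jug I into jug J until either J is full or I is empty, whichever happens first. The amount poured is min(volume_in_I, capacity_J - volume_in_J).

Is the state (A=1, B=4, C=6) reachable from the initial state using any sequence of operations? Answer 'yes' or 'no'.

Answer: no

Derivation:
BFS explored all 156 reachable states.
Reachable set includes: (0,0,0), (0,0,1), (0,0,2), (0,0,3), (0,0,4), (0,0,5), (0,0,6), (0,0,7), (0,0,8), (0,0,9), (0,1,0), (0,1,2) ...
Target (A=1, B=4, C=6) not in reachable set → no.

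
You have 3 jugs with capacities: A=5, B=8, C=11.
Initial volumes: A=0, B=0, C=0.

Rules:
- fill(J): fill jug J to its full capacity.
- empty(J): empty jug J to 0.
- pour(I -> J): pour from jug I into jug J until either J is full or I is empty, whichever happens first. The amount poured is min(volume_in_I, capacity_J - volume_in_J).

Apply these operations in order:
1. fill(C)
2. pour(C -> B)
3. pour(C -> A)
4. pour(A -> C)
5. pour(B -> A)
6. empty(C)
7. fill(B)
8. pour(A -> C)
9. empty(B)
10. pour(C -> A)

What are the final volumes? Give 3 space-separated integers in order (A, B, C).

Step 1: fill(C) -> (A=0 B=0 C=11)
Step 2: pour(C -> B) -> (A=0 B=8 C=3)
Step 3: pour(C -> A) -> (A=3 B=8 C=0)
Step 4: pour(A -> C) -> (A=0 B=8 C=3)
Step 5: pour(B -> A) -> (A=5 B=3 C=3)
Step 6: empty(C) -> (A=5 B=3 C=0)
Step 7: fill(B) -> (A=5 B=8 C=0)
Step 8: pour(A -> C) -> (A=0 B=8 C=5)
Step 9: empty(B) -> (A=0 B=0 C=5)
Step 10: pour(C -> A) -> (A=5 B=0 C=0)

Answer: 5 0 0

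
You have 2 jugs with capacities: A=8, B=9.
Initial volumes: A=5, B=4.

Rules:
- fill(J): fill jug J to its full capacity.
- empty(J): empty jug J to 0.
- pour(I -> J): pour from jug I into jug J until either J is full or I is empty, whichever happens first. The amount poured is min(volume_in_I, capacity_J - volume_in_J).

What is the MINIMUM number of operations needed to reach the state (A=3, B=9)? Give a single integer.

BFS from (A=5, B=4). One shortest path:
  1. fill(A) -> (A=8 B=4)
  2. pour(A -> B) -> (A=3 B=9)
Reached target in 2 moves.

Answer: 2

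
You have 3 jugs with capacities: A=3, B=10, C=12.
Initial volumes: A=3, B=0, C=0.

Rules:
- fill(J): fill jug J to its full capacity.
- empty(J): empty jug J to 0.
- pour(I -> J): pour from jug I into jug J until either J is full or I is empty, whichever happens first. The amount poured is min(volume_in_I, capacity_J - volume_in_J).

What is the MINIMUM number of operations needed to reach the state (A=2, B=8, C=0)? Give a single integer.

BFS from (A=3, B=0, C=0). One shortest path:
  1. fill(B) -> (A=3 B=10 C=0)
  2. pour(B -> C) -> (A=3 B=0 C=10)
  3. pour(A -> C) -> (A=1 B=0 C=12)
  4. pour(C -> B) -> (A=1 B=10 C=2)
  5. pour(B -> A) -> (A=3 B=8 C=2)
  6. empty(A) -> (A=0 B=8 C=2)
  7. pour(C -> A) -> (A=2 B=8 C=0)
Reached target in 7 moves.

Answer: 7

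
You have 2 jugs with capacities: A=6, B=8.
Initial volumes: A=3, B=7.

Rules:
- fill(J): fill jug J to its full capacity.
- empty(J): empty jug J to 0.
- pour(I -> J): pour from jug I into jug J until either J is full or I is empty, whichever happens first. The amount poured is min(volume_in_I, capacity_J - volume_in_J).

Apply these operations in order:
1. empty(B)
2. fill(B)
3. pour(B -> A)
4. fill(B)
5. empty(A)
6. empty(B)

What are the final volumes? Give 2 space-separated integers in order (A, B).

Step 1: empty(B) -> (A=3 B=0)
Step 2: fill(B) -> (A=3 B=8)
Step 3: pour(B -> A) -> (A=6 B=5)
Step 4: fill(B) -> (A=6 B=8)
Step 5: empty(A) -> (A=0 B=8)
Step 6: empty(B) -> (A=0 B=0)

Answer: 0 0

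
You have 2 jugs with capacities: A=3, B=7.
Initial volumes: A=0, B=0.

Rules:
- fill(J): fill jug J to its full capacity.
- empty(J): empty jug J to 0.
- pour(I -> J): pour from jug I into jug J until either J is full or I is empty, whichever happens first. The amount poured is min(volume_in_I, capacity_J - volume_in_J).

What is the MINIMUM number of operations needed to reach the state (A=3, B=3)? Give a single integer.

BFS from (A=0, B=0). One shortest path:
  1. fill(A) -> (A=3 B=0)
  2. pour(A -> B) -> (A=0 B=3)
  3. fill(A) -> (A=3 B=3)
Reached target in 3 moves.

Answer: 3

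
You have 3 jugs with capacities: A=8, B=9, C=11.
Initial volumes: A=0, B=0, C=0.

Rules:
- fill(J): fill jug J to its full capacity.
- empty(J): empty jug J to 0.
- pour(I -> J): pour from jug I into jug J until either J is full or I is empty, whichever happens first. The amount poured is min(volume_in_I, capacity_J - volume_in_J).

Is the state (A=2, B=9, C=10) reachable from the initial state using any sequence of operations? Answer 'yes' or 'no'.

Answer: yes

Derivation:
BFS from (A=0, B=0, C=0):
  1. fill(A) -> (A=8 B=0 C=0)
  2. fill(C) -> (A=8 B=0 C=11)
  3. pour(C -> B) -> (A=8 B=9 C=2)
  4. empty(B) -> (A=8 B=0 C=2)
  5. pour(A -> B) -> (A=0 B=8 C=2)
  6. pour(C -> A) -> (A=2 B=8 C=0)
  7. fill(C) -> (A=2 B=8 C=11)
  8. pour(C -> B) -> (A=2 B=9 C=10)
Target reached → yes.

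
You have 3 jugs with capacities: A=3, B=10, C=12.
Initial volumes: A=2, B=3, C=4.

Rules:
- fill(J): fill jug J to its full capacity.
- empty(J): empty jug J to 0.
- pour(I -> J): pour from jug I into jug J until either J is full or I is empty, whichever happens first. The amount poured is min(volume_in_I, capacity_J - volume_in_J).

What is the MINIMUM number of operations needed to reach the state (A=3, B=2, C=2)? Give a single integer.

Answer: 5

Derivation:
BFS from (A=2, B=3, C=4). One shortest path:
  1. fill(B) -> (A=2 B=10 C=4)
  2. pour(B -> C) -> (A=2 B=2 C=12)
  3. empty(C) -> (A=2 B=2 C=0)
  4. pour(A -> C) -> (A=0 B=2 C=2)
  5. fill(A) -> (A=3 B=2 C=2)
Reached target in 5 moves.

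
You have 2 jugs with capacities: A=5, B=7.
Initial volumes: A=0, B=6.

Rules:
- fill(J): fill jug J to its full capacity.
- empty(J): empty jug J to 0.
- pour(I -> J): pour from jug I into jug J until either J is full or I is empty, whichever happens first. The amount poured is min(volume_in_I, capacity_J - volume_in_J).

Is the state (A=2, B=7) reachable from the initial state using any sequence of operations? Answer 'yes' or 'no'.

BFS from (A=0, B=6):
  1. fill(B) -> (A=0 B=7)
  2. pour(B -> A) -> (A=5 B=2)
  3. empty(A) -> (A=0 B=2)
  4. pour(B -> A) -> (A=2 B=0)
  5. fill(B) -> (A=2 B=7)
Target reached → yes.

Answer: yes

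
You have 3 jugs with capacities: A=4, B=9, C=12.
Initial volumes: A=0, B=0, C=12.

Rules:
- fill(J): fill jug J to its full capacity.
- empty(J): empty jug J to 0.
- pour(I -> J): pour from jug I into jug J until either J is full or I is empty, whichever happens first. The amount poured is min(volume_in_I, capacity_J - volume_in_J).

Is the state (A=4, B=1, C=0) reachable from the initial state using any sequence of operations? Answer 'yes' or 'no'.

Answer: yes

Derivation:
BFS from (A=0, B=0, C=12):
  1. fill(B) -> (A=0 B=9 C=12)
  2. empty(C) -> (A=0 B=9 C=0)
  3. pour(B -> A) -> (A=4 B=5 C=0)
  4. empty(A) -> (A=0 B=5 C=0)
  5. pour(B -> A) -> (A=4 B=1 C=0)
Target reached → yes.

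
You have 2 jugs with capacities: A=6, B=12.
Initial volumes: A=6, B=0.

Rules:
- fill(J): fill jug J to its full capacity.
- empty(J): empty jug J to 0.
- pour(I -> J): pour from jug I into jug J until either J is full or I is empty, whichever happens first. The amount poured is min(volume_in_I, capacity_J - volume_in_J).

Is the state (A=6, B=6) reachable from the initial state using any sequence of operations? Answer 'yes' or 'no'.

BFS from (A=6, B=0):
  1. pour(A -> B) -> (A=0 B=6)
  2. fill(A) -> (A=6 B=6)
Target reached → yes.

Answer: yes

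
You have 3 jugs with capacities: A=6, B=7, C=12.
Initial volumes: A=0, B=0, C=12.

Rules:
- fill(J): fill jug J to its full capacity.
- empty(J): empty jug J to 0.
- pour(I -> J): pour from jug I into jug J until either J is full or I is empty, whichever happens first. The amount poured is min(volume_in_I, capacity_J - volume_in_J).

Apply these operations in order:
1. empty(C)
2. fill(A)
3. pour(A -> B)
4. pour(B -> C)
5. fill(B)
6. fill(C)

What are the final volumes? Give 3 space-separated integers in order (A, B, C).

Answer: 0 7 12

Derivation:
Step 1: empty(C) -> (A=0 B=0 C=0)
Step 2: fill(A) -> (A=6 B=0 C=0)
Step 3: pour(A -> B) -> (A=0 B=6 C=0)
Step 4: pour(B -> C) -> (A=0 B=0 C=6)
Step 5: fill(B) -> (A=0 B=7 C=6)
Step 6: fill(C) -> (A=0 B=7 C=12)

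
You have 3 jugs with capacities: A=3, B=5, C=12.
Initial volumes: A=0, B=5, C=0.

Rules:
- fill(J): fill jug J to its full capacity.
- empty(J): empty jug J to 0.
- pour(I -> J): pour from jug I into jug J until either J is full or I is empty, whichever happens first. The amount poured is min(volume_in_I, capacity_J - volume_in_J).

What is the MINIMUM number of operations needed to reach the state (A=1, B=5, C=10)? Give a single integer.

Answer: 7

Derivation:
BFS from (A=0, B=5, C=0). One shortest path:
  1. fill(A) -> (A=3 B=5 C=0)
  2. pour(B -> C) -> (A=3 B=0 C=5)
  3. fill(B) -> (A=3 B=5 C=5)
  4. pour(B -> C) -> (A=3 B=0 C=10)
  5. pour(A -> B) -> (A=0 B=3 C=10)
  6. fill(A) -> (A=3 B=3 C=10)
  7. pour(A -> B) -> (A=1 B=5 C=10)
Reached target in 7 moves.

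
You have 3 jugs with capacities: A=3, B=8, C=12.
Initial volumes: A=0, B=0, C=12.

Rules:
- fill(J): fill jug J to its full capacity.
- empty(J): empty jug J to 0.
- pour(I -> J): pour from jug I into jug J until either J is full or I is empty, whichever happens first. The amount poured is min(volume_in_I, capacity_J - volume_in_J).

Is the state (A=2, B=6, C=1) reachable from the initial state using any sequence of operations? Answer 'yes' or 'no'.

Answer: no

Derivation:
BFS explored all 314 reachable states.
Reachable set includes: (0,0,0), (0,0,1), (0,0,2), (0,0,3), (0,0,4), (0,0,5), (0,0,6), (0,0,7), (0,0,8), (0,0,9), (0,0,10), (0,0,11) ...
Target (A=2, B=6, C=1) not in reachable set → no.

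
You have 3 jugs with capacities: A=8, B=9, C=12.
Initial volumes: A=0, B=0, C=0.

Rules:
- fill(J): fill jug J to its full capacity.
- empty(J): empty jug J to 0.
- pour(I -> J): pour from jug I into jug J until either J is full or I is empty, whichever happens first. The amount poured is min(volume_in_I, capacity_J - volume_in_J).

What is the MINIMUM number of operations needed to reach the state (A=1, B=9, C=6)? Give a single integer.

BFS from (A=0, B=0, C=0). One shortest path:
  1. fill(C) -> (A=0 B=0 C=12)
  2. pour(C -> B) -> (A=0 B=9 C=3)
  3. pour(B -> A) -> (A=8 B=1 C=3)
  4. empty(A) -> (A=0 B=1 C=3)
  5. pour(B -> A) -> (A=1 B=0 C=3)
  6. pour(C -> B) -> (A=1 B=3 C=0)
  7. fill(C) -> (A=1 B=3 C=12)
  8. pour(C -> B) -> (A=1 B=9 C=6)
Reached target in 8 moves.

Answer: 8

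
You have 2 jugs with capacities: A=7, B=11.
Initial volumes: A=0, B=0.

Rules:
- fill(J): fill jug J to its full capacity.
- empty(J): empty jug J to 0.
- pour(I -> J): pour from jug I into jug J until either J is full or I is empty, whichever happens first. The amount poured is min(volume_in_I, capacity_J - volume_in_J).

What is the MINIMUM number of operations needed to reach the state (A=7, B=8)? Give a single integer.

BFS from (A=0, B=0). One shortest path:
  1. fill(B) -> (A=0 B=11)
  2. pour(B -> A) -> (A=7 B=4)
  3. empty(A) -> (A=0 B=4)
  4. pour(B -> A) -> (A=4 B=0)
  5. fill(B) -> (A=4 B=11)
  6. pour(B -> A) -> (A=7 B=8)
Reached target in 6 moves.

Answer: 6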